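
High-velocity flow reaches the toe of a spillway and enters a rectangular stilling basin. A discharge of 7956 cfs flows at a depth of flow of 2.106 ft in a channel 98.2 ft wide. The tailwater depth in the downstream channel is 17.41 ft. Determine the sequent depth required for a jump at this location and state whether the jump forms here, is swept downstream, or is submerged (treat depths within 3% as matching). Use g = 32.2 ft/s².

q = Q/b = 7956/98.2 = 81.02 ft²/s; V₁ = q/y₁ = 38.47 ft/s. Fr₁ = V₁/√(g·y₁) = 4.672.
Conjugate-depth relation: y₂/y₁ = ½[√(1 + 8Fr₁²) − 1] = ½[√175.59 − 1] = 6.126.
y₂ = 6.126 × 2.106 = 12.90 ft.
Tailwater y_tw = 17.41 ft: y_tw > y₂, so the jump is submerged.

y₂ = 12.90 ft; the jump is submerged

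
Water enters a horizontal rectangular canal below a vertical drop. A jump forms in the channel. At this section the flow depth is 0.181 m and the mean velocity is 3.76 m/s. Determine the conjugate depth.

y₂ = 0.637 m

Fr₁ = V₁/√(g·y₁) = 3.76/√(9.81×0.181) = 2.82.
By Bélanger, y₂/y₁ = ½[√(1 + 8Fr₁²) − 1] = ½[√64.70 − 1] = 3.52.
y₂ = 3.52 × 0.181 = 0.637 m.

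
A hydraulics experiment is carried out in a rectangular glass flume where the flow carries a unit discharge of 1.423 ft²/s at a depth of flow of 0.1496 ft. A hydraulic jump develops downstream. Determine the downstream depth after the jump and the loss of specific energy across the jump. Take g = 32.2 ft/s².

V₁ = q/y₁ = 1.423/0.1496 = 9.512 ft/s. Fr₁ = V₁/√(g·y₁) = 9.512/√(32.2×0.1496) = 4.334.
Bélanger equation: y₂/y₁ = ½[√(1 + 8Fr₁²) − 1] = ½[√151.26 − 1] = 5.649.
y₂ = 5.649 × 0.1496 = 0.8452 ft.
V₂ = q/y₂ = 1.423/0.8452 = 1.684 ft/s. E₁ = y₁ + V₁²/2g = 1.555 ft; E₂ = y₂ + V₂²/2g = 0.8892 ft. ΔE = E₁ − E₂ = 0.6654 ft.

y₂ = 0.8452 ft; ΔE = 0.6654 ft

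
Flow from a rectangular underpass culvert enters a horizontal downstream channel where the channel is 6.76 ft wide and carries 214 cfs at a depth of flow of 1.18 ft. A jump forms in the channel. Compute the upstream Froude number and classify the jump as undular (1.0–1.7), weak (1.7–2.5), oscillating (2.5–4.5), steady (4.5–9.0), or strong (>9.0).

Fr₁ = 4.35; oscillating jump

q = Q/b = 214/6.76 = 31.7 ft²/s; V₁ = q/y₁ = 26.8 ft/s. Fr₁ = V₁/√(g·y₁) = 4.35.
Fr₁ = 4.35 lies in the oscillating range.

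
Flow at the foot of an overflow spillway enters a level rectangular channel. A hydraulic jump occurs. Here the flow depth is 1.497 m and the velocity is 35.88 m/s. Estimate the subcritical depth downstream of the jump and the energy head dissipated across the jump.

y₂ = 19.09 m; ΔE = 47.62 m

Fr₁ = V₁/√(g·y₁) = 35.88/√(9.81×1.497) = 9.363.
By Bélanger, y₂/y₁ = ½[√(1 + 8Fr₁²) − 1] = ½[√702.30 − 1] = 12.75.
y₂ = 12.75 × 1.497 = 19.09 m.
q = V₁·y₁ = 35.88 × 1.497 = 53.71 m²/s. V₂ = q/y₂ = 53.71/19.09 = 2.814 m/s. E₁ = y₁ + V₁²/2g = 67.11 m; E₂ = y₂ + V₂²/2g = 19.49 m. ΔE = E₁ − E₂ = 47.62 m.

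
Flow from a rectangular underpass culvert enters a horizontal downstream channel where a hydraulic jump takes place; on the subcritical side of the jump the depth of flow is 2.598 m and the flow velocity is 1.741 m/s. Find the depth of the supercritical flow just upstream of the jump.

y₁ = 0.5156 m

Fr₂ = V₂/√(g·y₂) = 1.741/√(9.81×2.598) = 0.3449.
From the momentum equation (using Fr₂), y₁/y₂ = ½[√(1 + 8Fr₂²) − 1] = ½[√1.9514 − 1] = 0.1985.
y₁ = 0.1985 × 2.598 = 0.5156 m.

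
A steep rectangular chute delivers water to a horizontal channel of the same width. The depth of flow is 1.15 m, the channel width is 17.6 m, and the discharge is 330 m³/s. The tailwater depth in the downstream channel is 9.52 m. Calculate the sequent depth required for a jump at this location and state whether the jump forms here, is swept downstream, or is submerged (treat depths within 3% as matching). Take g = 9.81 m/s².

q = Q/b = 330/17.6 = 18.8 m²/s; V₁ = q/y₁ = 16.3 m/s. Fr₁ = V₁/√(g·y₁) = 4.85.
Sequent-depth ratio: y₂/y₁ = ½[√(1 + 8Fr₁²) − 1] = ½[√189.5 − 1] = 6.38.
y₂ = 6.38 × 1.15 = 7.34 m.
Tailwater y_tw = 9.52 m: y_tw > y₂, so the jump is submerged.

y₂ = 7.34 m; the jump is submerged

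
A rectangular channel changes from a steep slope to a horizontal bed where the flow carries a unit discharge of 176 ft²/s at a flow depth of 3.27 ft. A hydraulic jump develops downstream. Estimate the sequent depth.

y₂ = 22.7 ft

V₁ = q/y₁ = 176/3.27 = 53.8 ft/s. Fr₁ = V₁/√(g·y₁) = 53.8/√(32.2×3.27) = 5.25.
By Bélanger, y₂/y₁ = ½[√(1 + 8Fr₁²) − 1] = ½[√221.1 − 1] = 6.93.
y₂ = 6.93 × 3.27 = 22.7 ft.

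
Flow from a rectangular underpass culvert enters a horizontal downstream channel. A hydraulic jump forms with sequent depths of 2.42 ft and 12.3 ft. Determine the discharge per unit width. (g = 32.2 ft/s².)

For a rectangular channel the momentum equation gives q² = ½·g·y₁·y₂·(y₁ + y₂) = ½×32.2×2.42×12.3×14.7 = 7054.
q = √7054 = 84.0 ft²/s.

q = 84.0 ft²/s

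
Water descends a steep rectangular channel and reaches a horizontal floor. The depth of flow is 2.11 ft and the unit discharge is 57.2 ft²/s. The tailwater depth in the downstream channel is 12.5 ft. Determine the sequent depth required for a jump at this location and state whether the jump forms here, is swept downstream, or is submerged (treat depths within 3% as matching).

y₂ = 8.82 ft; the jump is submerged

V₁ = q/y₁ = 57.2/2.11 = 27.1 ft/s. Fr₁ = V₁/√(g·y₁) = 27.1/√(32.2×2.11) = 3.29.
Conjugate-depth relation: y₂/y₁ = ½[√(1 + 8Fr₁²) − 1] = ½[√87.53 − 1] = 4.18.
y₂ = 4.18 × 2.11 = 8.82 ft.
Tailwater y_tw = 12.5 ft: y_tw > y₂, so the jump is submerged.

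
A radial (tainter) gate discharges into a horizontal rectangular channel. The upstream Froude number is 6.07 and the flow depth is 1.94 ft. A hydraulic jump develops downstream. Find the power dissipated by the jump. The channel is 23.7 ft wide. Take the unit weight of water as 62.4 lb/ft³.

P = 5361 hp

Fr₁ = 6.07 (given).
By Bélanger, y₂/y₁ = ½[√(1 + 8Fr₁²) − 1] = ½[√295.8 − 1] = 8.10.
y₂ = 8.10 × 1.94 = 15.7 ft.
V₁ = Fr₁·√(g·y₁) = 6.07×√(32.2×1.94) = 48.0 ft/s; q = V₁·y₁ = 93.1 ft²/s. V₂ = q/y₂ = 93.1/15.7 = 5.92 ft/s. E₁ = y₁ + V₁²/2g = 37.7 ft; E₂ = y₂ + V₂²/2g = 16.3 ft. ΔE = E₁ − E₂ = 21.4 ft.
Q = q·b = 93.1 × 23.7 = 2206 cfs. P = γ·Q·ΔE/550 = 62.4 × 2206 × 21.4 / 550 = 5361 hp.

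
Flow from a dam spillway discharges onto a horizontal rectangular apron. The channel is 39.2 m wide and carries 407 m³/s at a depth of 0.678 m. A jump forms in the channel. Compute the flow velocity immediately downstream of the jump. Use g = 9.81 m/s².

q = Q/b = 407/39.2 = 10.4 m²/s; V₁ = q/y₁ = 15.3 m/s. Fr₁ = V₁/√(g·y₁) = 5.94.
Bélanger equation: y₂/y₁ = ½[√(1 + 8Fr₁²) − 1] = ½[√283.1 − 1] = 7.91.
y₂ = 7.91 × 0.678 = 5.36 m.
V₂ = q/y₂ = 10.4/5.36 = 1.94 m/s.

V₂ = 1.94 m/s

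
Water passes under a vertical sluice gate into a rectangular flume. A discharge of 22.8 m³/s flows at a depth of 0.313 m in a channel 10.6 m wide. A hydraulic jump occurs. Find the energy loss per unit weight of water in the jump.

ΔE = 1.04 m

q = Q/b = 22.8/10.6 = 2.15 m²/s; V₁ = q/y₁ = 6.87 m/s. Fr₁ = V₁/√(g·y₁) = 3.92.
By Bélanger, y₂/y₁ = ½[√(1 + 8Fr₁²) − 1] = ½[√124.0 − 1] = 5.07.
y₂ = 5.07 × 0.313 = 1.59 m.
V₂ = q/y₂ = 2.15/1.59 = 1.36 m/s. E₁ = y₁ + V₁²/2g = 2.72 m; E₂ = y₂ + V₂²/2g = 1.68 m. ΔE = E₁ − E₂ = 1.04 m.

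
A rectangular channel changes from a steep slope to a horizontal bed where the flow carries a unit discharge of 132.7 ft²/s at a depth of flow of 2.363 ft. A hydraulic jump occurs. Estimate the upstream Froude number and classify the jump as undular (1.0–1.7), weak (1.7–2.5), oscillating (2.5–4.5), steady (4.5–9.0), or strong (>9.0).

Fr₁ = 6.438; steady jump

V₁ = q/y₁ = 132.7/2.363 = 56.16 ft/s. Fr₁ = V₁/√(g·y₁) = 56.16/√(32.2×2.363) = 6.438.
Fr₁ = 6.438 lies in the steady range.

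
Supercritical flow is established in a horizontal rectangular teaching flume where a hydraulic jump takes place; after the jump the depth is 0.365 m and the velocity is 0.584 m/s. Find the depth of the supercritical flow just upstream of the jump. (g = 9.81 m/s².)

y₁ = 0.0598 m

Fr₂ = V₂/√(g·y₂) = 0.584/√(9.81×0.365) = 0.309.
The Bélanger relation is symmetric: y₁/y₂ = ½[√(1 + 8Fr₂²) − 1] = ½[√1.762 − 1] = 0.164.
y₁ = 0.164 × 0.365 = 0.0598 m.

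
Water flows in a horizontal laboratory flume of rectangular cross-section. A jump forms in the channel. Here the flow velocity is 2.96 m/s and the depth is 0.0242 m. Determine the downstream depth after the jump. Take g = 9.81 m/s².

Fr₁ = V₁/√(g·y₁) = 2.96/√(9.81×0.0242) = 6.08.
Bélanger equation: y₂/y₁ = ½[√(1 + 8Fr₁²) − 1] = ½[√296.2 − 1] = 8.11.
y₂ = 8.11 × 0.0242 = 0.196 m.

y₂ = 0.196 m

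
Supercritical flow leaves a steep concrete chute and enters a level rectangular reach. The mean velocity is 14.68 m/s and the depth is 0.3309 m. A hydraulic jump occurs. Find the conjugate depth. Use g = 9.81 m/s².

Fr₁ = V₁/√(g·y₁) = 14.68/√(9.81×0.3309) = 8.148.
Bélanger equation: y₂/y₁ = ½[√(1 + 8Fr₁²) − 1] = ½[√532.10 − 1] = 11.03.
y₂ = 11.03 × 0.3309 = 3.651 m.

y₂ = 3.651 m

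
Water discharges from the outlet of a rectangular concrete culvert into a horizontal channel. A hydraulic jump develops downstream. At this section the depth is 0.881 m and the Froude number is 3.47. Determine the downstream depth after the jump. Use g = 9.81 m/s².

Fr₁ = 3.47 (given).
Bélanger equation: y₂/y₁ = ½[√(1 + 8Fr₁²) − 1] = ½[√97.33 − 1] = 4.43.
y₂ = 4.43 × 0.881 = 3.91 m.

y₂ = 3.91 m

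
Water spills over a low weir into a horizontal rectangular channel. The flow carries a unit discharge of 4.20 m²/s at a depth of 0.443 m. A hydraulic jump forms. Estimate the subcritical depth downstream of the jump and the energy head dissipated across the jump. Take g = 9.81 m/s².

V₁ = q/y₁ = 4.20/0.443 = 9.48 m/s. Fr₁ = V₁/√(g·y₁) = 9.48/√(9.81×0.443) = 4.55.
Sequent-depth ratio: y₂/y₁ = ½[√(1 + 8Fr₁²) − 1] = ½[√166.5 − 1] = 5.95.
y₂ = 5.95 × 0.443 = 2.64 m.
Head loss: ΔE = (y₂ − y₁)³/(4y₁y₂) = (2.64 − 0.443)³/(4×0.443×2.64) = 10.6/4.67 = 2.26 m.

y₂ = 2.64 m; ΔE = 2.26 m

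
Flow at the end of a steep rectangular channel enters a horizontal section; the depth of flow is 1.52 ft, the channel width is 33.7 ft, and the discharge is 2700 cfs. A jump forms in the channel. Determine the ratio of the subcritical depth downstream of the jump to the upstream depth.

y₂/y₁ = 10.2

q = Q/b = 2700/33.7 = 80.1 ft²/s; V₁ = q/y₁ = 52.7 ft/s. Fr₁ = V₁/√(g·y₁) = 7.53.
By Bélanger, y₂/y₁ = ½[√(1 + 8Fr₁²) − 1] = ½[√455.1 − 1] = 10.2.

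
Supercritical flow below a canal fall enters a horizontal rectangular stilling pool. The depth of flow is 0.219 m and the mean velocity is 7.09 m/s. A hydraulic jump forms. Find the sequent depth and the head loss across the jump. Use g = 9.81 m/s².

Fr₁ = V₁/√(g·y₁) = 7.09/√(9.81×0.219) = 4.84.
By Bélanger, y₂/y₁ = ½[√(1 + 8Fr₁²) − 1] = ½[√188.2 − 1] = 6.36.
y₂ = 6.36 × 0.219 = 1.39 m.
Head loss: ΔE = (y₂ − y₁)³/(4y₁y₂) = (1.39 − 0.219)³/(4×0.219×1.39) = 1.62/1.22 = 1.33 m.

y₂ = 1.39 m; ΔE = 1.33 m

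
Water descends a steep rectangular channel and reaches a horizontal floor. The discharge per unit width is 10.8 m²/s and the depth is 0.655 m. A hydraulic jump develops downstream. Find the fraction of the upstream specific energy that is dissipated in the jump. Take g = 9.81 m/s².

V₁ = q/y₁ = 10.8/0.655 = 16.5 m/s. Fr₁ = V₁/√(g·y₁) = 16.5/√(9.81×0.655) = 6.50.
By Bélanger, y₂/y₁ = ½[√(1 + 8Fr₁²) − 1] = ½[√339.5 − 1] = 8.71.
y₂ = 8.71 × 0.655 = 5.71 m.
E₁ = y₁ + V₁²/2g = 14.5 m. ΔE = (y₂ − y₁)³/(4y₁y₂) = 8.62 m. ΔE/E₁ = 8.62/14.5 = 0.594.

ΔE/E₁ = 0.594 (59.4%)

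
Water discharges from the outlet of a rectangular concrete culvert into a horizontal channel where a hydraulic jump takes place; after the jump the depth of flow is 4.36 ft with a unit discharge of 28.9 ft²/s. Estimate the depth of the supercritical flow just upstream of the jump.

y₁ = 1.90 ft

V₂ = q/y₂ = 28.9/4.36 = 6.63 ft/s; Fr₂ = V₂/√(g·y₂) = 0.559.
The Bélanger relation is symmetric: y₁/y₂ = ½[√(1 + 8Fr₂²) − 1] = ½[√3.504 − 1] = 0.436.
y₁ = 0.436 × 4.36 = 1.90 ft.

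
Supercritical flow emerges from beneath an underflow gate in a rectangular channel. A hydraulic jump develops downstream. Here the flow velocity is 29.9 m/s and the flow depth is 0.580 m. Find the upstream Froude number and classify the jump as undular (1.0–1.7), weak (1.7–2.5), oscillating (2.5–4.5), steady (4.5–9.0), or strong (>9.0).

Fr₁ = 12.5; strong jump

Fr₁ = V₁/√(g·y₁) = 29.9/√(9.81×0.580) = 12.5.
Fr₁ = 12.5 lies in the strong range.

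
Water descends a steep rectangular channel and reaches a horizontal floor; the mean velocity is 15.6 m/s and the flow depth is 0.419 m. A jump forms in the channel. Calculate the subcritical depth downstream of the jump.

Fr₁ = V₁/√(g·y₁) = 15.6/√(9.81×0.419) = 7.69.
From the momentum equation for a rectangular channel, y₂/y₁ = ½[√(1 + 8Fr₁²) − 1] = ½[√474.6 − 1] = 10.4.
y₂ = 10.4 × 0.419 = 4.35 m.

y₂ = 4.35 m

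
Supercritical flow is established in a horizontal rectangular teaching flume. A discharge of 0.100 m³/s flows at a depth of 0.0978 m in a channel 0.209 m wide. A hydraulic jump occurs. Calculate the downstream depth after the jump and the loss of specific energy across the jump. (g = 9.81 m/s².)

y₂ = 0.644 m; ΔE = 0.646 m

q = Q/b = 0.100/0.209 = 0.478 m²/s; V₁ = q/y₁ = 4.89 m/s. Fr₁ = V₁/√(g·y₁) = 4.99.
From the momentum equation for a rectangular channel, y₂/y₁ = ½[√(1 + 8Fr₁²) − 1] = ½[√200.6 − 1] = 6.58.
y₂ = 6.58 × 0.0978 = 0.644 m.
V₂ = q/y₂ = 0.478/0.644 = 0.743 m/s. E₁ = y₁ + V₁²/2g = 1.32 m; E₂ = y₂ + V₂²/2g = 0.672 m. ΔE = E₁ − E₂ = 0.646 m.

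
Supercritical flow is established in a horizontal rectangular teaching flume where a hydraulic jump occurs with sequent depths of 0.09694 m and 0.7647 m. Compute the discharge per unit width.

q = 0.5597 m²/s

For a rectangular channel the momentum equation gives q² = ½·g·y₁·y₂·(y₁ + y₂) = ½×9.81×0.09694×0.7647×0.8616 = 0.3133.
q = √0.3133 = 0.5597 m²/s.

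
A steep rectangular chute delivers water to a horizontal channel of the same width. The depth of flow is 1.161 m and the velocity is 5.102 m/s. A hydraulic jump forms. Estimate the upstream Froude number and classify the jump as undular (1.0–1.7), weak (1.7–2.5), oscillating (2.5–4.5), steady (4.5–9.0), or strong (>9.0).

Fr₁ = V₁/√(g·y₁) = 5.102/√(9.81×1.161) = 1.512.
Fr₁ = 1.512 lies in the undular range.

Fr₁ = 1.512; undular jump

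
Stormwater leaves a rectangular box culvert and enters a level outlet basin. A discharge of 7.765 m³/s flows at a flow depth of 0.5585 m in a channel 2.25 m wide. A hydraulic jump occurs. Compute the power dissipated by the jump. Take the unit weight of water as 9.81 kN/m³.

P = 37.92 kW

q = Q/b = 7.765/2.25 = 3.451 m²/s; V₁ = q/y₁ = 6.179 m/s. Fr₁ = V₁/√(g·y₁) = 2.640.
From the momentum equation for a rectangular channel, y₂/y₁ = ½[√(1 + 8Fr₁²) − 1] = ½[√56.753 − 1] = 3.267.
y₂ = 3.267 × 0.5585 = 1.824 m.
Head loss: ΔE = (y₂ − y₁)³/(4y₁y₂) = (1.824 − 0.5585)³/(4×0.5585×1.824) = 2.029/4.076 = 0.4978 m.
P = γ·Q·ΔE = 9.81 × 7.765 × 0.4978 = 37.92 kW.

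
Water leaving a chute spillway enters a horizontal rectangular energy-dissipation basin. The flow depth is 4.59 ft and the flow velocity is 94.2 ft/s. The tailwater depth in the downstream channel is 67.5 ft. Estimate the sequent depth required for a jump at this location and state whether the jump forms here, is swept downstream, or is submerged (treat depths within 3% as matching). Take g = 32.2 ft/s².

Fr₁ = V₁/√(g·y₁) = 94.2/√(32.2×4.59) = 7.75.
By Bélanger, y₂/y₁ = ½[√(1 + 8Fr₁²) − 1] = ½[√481.3 − 1] = 10.5.
y₂ = 10.5 × 4.59 = 48.1 ft.
Tailwater y_tw = 67.5 ft: y_tw > y₂, so the jump is submerged.

y₂ = 48.1 ft; the jump is submerged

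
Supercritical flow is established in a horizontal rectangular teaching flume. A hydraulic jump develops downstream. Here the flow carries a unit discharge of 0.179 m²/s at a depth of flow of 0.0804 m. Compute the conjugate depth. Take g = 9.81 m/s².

y₂ = 0.248 m

V₁ = q/y₁ = 0.179/0.0804 = 2.23 m/s. Fr₁ = V₁/√(g·y₁) = 2.23/√(9.81×0.0804) = 2.51.
By Bélanger, y₂/y₁ = ½[√(1 + 8Fr₁²) − 1] = ½[√51.28 − 1] = 3.08.
y₂ = 3.08 × 0.0804 = 0.248 m.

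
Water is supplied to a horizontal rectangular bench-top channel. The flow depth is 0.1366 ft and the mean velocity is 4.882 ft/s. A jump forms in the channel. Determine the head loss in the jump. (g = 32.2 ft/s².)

ΔE = 0.07393 ft

Fr₁ = V₁/√(g·y₁) = 4.882/√(32.2×0.1366) = 2.328.
Bélanger equation: y₂/y₁ = ½[√(1 + 8Fr₁²) − 1] = ½[√44.349 − 1] = 2.830.
y₂ = 2.830 × 0.1366 = 0.3865 ft.
q = V₁·y₁ = 4.882 × 0.1366 = 0.6669 ft²/s. V₂ = q/y₂ = 0.6669/0.3865 = 1.725 ft/s. E₁ = y₁ + V₁²/2g = 0.5067 ft; E₂ = y₂ + V₂²/2g = 0.4328 ft. ΔE = E₁ − E₂ = 0.07393 ft.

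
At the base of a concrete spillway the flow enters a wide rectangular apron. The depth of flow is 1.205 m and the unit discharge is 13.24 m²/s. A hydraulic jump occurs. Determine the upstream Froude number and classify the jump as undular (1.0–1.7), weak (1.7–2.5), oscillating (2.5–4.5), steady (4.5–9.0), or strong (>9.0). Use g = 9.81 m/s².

Fr₁ = 3.196; oscillating jump

V₁ = q/y₁ = 13.24/1.205 = 10.99 m/s. Fr₁ = V₁/√(g·y₁) = 10.99/√(9.81×1.205) = 3.196.
Fr₁ = 3.196 lies in the oscillating range.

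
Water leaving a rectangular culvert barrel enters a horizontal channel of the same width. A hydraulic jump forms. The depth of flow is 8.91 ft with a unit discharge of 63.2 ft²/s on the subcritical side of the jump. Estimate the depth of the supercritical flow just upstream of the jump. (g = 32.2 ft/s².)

y₁ = 2.45 ft

V₂ = q/y₂ = 63.2/8.91 = 7.09 ft/s; Fr₂ = V₂/√(g·y₂) = 0.419.
Applying the sequent-depth relation in reverse, y₁/y₂ = ½[√(1 + 8Fr₂²) − 1] = ½[√2.403 − 1] = 0.275.
y₁ = 0.275 × 8.91 = 2.45 ft.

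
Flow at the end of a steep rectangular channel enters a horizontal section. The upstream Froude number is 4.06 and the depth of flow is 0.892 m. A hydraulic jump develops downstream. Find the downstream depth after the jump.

Fr₁ = 4.06 (given).
By Bélanger, y₂/y₁ = ½[√(1 + 8Fr₁²) − 1] = ½[√132.9 − 1] = 5.26.
y₂ = 5.26 × 0.892 = 4.69 m.

y₂ = 4.69 m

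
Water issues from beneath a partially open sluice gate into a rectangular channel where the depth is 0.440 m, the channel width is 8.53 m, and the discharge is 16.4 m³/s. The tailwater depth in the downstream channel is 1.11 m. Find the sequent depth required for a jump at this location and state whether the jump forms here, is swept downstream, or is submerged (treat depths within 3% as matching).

q = Q/b = 16.4/8.53 = 1.92 m²/s; V₁ = q/y₁ = 4.37 m/s. Fr₁ = V₁/√(g·y₁) = 2.10.
From the momentum equation for a rectangular channel, y₂/y₁ = ½[√(1 + 8Fr₁²) − 1] = ½[√36.39 − 1] = 2.52.
y₂ = 2.52 × 0.440 = 1.11 m.
Tailwater y_tw = 1.11 m: y_tw ≈ y₂, so the jump forms here.

y₂ = 1.11 m; the jump forms here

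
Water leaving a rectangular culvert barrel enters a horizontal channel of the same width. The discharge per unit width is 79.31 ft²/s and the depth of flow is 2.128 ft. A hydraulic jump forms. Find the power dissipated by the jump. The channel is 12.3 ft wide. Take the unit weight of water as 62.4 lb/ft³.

V₁ = q/y₁ = 79.31/2.128 = 37.27 ft/s. Fr₁ = V₁/√(g·y₁) = 37.27/√(32.2×2.128) = 4.502.
Conjugate-depth relation: y₂/y₁ = ½[√(1 + 8Fr₁²) − 1] = ½[√163.17 − 1] = 5.887.
y₂ = 5.887 × 2.128 = 12.53 ft.
V₂ = q/y₂ = 79.31/12.53 = 6.331 ft/s. E₁ = y₁ + V₁²/2g = 23.70 ft; E₂ = y₂ + V₂²/2g = 13.15 ft. ΔE = E₁ − E₂ = 10.55 ft.
Q = q·b = 79.31 × 12.3 = 975.5 cfs. P = γ·Q·ΔE/550 = 62.4 × 975.5 × 10.55 / 550 = 1167 hp.

P = 1167 hp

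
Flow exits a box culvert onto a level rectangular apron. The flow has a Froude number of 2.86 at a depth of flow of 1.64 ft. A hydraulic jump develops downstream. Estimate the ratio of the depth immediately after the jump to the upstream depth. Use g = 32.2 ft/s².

Fr₁ = 2.86 (given).
Conjugate-depth relation: y₂/y₁ = ½[√(1 + 8Fr₁²) − 1] = ½[√66.44 − 1] = 3.58.

y₂/y₁ = 3.58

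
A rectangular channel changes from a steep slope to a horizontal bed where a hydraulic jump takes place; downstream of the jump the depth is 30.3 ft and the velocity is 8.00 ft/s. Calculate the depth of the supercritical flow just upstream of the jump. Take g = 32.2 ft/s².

Fr₂ = V₂/√(g·y₂) = 8.00/√(32.2×30.3) = 0.256.
Applying the sequent-depth relation in reverse, y₁/y₂ = ½[√(1 + 8Fr₂²) − 1] = ½[√1.525 − 1] = 0.117.
y₁ = 0.117 × 30.3 = 3.56 ft.

y₁ = 3.56 ft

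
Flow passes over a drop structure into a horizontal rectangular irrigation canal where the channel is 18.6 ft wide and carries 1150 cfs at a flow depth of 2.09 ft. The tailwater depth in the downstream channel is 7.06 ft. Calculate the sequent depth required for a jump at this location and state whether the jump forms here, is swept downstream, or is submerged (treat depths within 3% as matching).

q = Q/b = 1150/18.6 = 61.8 ft²/s; V₁ = q/y₁ = 29.6 ft/s. Fr₁ = V₁/√(g·y₁) = 3.61.
Conjugate-depth relation: y₂/y₁ = ½[√(1 + 8Fr₁²) − 1] = ½[√105.0 − 1] = 4.62.
y₂ = 4.62 × 2.09 = 9.66 ft.
Tailwater y_tw = 7.06 ft: y_tw < y₂, so the jump is swept downstream.

y₂ = 9.66 ft; the jump is swept downstream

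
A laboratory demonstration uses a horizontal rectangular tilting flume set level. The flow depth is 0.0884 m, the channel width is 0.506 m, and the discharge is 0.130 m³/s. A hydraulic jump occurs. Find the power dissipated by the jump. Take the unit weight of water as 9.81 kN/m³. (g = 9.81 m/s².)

q = Q/b = 0.130/0.506 = 0.257 m²/s; V₁ = q/y₁ = 2.91 m/s. Fr₁ = V₁/√(g·y₁) = 3.12.
Sequent-depth ratio: y₂/y₁ = ½[√(1 + 8Fr₁²) − 1] = ½[√78.92 − 1] = 3.94.
y₂ = 3.94 × 0.0884 = 0.348 m.
V₂ = q/y₂ = 0.257/0.348 = 0.737 m/s. E₁ = y₁ + V₁²/2g = 0.519 m; E₂ = y₂ + V₂²/2g = 0.376 m. ΔE = E₁ − E₂ = 0.143 m.
P = γ·Q·ΔE = 9.81 × 0.130 × 0.143 = 0.182 kW.

P = 0.182 kW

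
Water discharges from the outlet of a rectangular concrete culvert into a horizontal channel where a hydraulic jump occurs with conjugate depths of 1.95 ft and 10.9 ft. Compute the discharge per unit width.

q = 66.3 ft²/s

For a rectangular channel the momentum equation gives q² = ½·g·y₁·y₂·(y₁ + y₂) = ½×32.2×1.95×10.9×12.8 = 4397.
q = √4397 = 66.3 ft²/s.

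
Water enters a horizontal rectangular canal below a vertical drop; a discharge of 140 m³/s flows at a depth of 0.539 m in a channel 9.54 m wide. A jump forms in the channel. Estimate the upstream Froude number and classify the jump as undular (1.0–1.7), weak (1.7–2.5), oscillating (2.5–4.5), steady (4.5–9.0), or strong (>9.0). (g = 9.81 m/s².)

Fr₁ = 11.8; strong jump

q = Q/b = 140/9.54 = 14.7 m²/s; V₁ = q/y₁ = 27.2 m/s. Fr₁ = V₁/√(g·y₁) = 11.8.
Fr₁ = 11.8 lies in the strong range.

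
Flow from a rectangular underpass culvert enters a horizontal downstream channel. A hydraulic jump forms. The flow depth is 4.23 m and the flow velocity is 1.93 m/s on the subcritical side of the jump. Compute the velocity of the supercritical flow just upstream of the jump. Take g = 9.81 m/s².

V₁ = 12.4 m/s

Fr₂ = V₂/√(g·y₂) = 1.93/√(9.81×4.23) = 0.300.
The Bélanger relation is symmetric: y₁/y₂ = ½[√(1 + 8Fr₂²) − 1] = ½[√1.718 − 1] = 0.155.
y₁ = 0.155 × 4.23 = 0.657 m.
V₁ = q/y₁ = 8.16/0.657 = 12.4 m/s.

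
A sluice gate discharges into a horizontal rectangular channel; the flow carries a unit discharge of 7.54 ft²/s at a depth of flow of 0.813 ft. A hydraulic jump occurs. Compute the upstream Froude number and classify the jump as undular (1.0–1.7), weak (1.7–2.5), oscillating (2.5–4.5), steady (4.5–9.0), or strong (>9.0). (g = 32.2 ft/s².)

Fr₁ = 1.81; weak jump

V₁ = q/y₁ = 7.54/0.813 = 9.27 ft/s. Fr₁ = V₁/√(g·y₁) = 9.27/√(32.2×0.813) = 1.81.
Fr₁ = 1.81 lies in the weak range.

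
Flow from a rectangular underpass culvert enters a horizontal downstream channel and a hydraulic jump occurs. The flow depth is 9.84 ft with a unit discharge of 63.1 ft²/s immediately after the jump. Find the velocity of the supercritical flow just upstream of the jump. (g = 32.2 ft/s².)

V₁ = 30.0 ft/s

V₂ = q/y₂ = 63.1/9.84 = 6.41 ft/s; Fr₂ = V₂/√(g·y₂) = 0.360.
Since the conjugate-depth ratio holds either way, y₁/y₂ = ½[√(1 + 8Fr₂²) − 1] = ½[√2.038 − 1] = 0.214.
y₁ = 0.214 × 9.84 = 2.10 ft.
V₁ = q/y₁ = 63.1/2.10 = 30.0 ft/s.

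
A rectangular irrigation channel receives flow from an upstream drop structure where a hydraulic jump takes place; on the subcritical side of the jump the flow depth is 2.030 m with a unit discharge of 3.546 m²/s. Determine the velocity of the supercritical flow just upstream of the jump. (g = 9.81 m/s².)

V₂ = q/y₂ = 3.546/2.030 = 1.747 m/s; Fr₂ = V₂/√(g·y₂) = 0.3914.
Since the conjugate-depth ratio holds either way, y₁/y₂ = ½[√(1 + 8Fr₂²) − 1] = ½[√2.2258 − 1] = 0.2460.
y₁ = 0.2460 × 2.030 = 0.4993 m.
V₁ = q/y₁ = 3.546/0.4993 = 7.102 m/s.

V₁ = 7.102 m/s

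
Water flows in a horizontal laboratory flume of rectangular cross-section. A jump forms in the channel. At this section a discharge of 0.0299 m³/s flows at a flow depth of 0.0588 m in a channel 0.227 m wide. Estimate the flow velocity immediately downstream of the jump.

q = Q/b = 0.0299/0.227 = 0.132 m²/s; V₁ = q/y₁ = 2.24 m/s. Fr₁ = V₁/√(g·y₁) = 2.95.
Sequent-depth ratio: y₂/y₁ = ½[√(1 + 8Fr₁²) − 1] = ½[√70.60 − 1] = 3.70.
y₂ = 3.70 × 0.0588 = 0.218 m.
V₂ = q/y₂ = 0.132/0.218 = 0.605 m/s.

V₂ = 0.605 m/s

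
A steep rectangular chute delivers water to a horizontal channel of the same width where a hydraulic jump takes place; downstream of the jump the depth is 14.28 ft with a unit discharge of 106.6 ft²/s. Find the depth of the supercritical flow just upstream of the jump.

y₁ = 2.880 ft

V₂ = q/y₂ = 106.6/14.28 = 7.465 ft/s; Fr₂ = V₂/√(g·y₂) = 0.3481.
Applying the sequent-depth relation in reverse, y₁/y₂ = ½[√(1 + 8Fr₂²) − 1] = ½[√1.9695 − 1] = 0.2017.
y₁ = 0.2017 × 14.28 = 2.880 ft.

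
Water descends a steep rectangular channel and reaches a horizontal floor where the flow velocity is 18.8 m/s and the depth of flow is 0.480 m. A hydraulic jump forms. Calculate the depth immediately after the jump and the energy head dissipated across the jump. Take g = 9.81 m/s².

y₂ = 5.65 m; ΔE = 12.7 m

Fr₁ = V₁/√(g·y₁) = 18.8/√(9.81×0.480) = 8.66.
Conjugate-depth relation: y₂/y₁ = ½[√(1 + 8Fr₁²) − 1] = ½[√601.5 − 1] = 11.8.
y₂ = 11.8 × 0.480 = 5.65 m.
Head loss: ΔE = (y₂ − y₁)³/(4y₁y₂) = (5.65 − 0.480)³/(4×0.480×5.65) = 138/10.8 = 12.7 m.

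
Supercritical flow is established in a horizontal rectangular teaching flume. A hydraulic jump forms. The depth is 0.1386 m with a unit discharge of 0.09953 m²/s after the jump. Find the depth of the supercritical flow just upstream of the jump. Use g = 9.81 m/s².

y₁ = 0.06989 m

V₂ = q/y₂ = 0.09953/0.1386 = 0.7181 m/s; Fr₂ = V₂/√(g·y₂) = 0.6158.
Applying the sequent-depth relation in reverse, y₁/y₂ = ½[√(1 + 8Fr₂²) − 1] = ½[√4.0342 − 1] = 0.5043.
y₁ = 0.5043 × 0.1386 = 0.06989 m.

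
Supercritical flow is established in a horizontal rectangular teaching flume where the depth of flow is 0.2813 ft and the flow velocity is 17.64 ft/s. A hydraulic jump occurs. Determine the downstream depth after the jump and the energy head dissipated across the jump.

y₂ = 2.195 ft; ΔE = 2.839 ft

Fr₁ = V₁/√(g·y₁) = 17.64/√(32.2×0.2813) = 5.861.
Bélanger equation: y₂/y₁ = ½[√(1 + 8Fr₁²) − 1] = ½[√275.83 − 1] = 7.804.
y₂ = 7.804 × 0.2813 = 2.195 ft.
Head loss: ΔE = (y₂ − y₁)³/(4y₁y₂) = (2.195 − 0.2813)³/(4×0.2813×2.195) = 7.011/2.470 = 2.839 ft.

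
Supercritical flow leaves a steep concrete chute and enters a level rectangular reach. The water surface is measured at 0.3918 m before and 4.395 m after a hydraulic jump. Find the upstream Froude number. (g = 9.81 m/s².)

Fr₁ = 8.278

For a rectangular channel the momentum equation gives q² = ½·g·y₁·y₂·(y₁ + y₂) = ½×9.81×0.3918×4.395×4.787 = 40.43.
q = √40.43 = 6.358 m²/s.
V₁ = q/y₁ = 16.23 m/s; Fr₁ = V₁/√(g·y₁) = 8.278.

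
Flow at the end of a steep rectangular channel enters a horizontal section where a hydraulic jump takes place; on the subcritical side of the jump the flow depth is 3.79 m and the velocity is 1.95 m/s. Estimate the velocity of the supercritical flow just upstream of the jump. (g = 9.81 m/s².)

Fr₂ = V₂/√(g·y₂) = 1.95/√(9.81×3.79) = 0.320.
Applying the sequent-depth relation in reverse, y₁/y₂ = ½[√(1 + 8Fr₂²) − 1] = ½[√1.818 − 1] = 0.174.
y₁ = 0.174 × 3.79 = 0.660 m.
V₁ = q/y₁ = 7.39/0.660 = 11.2 m/s.

V₁ = 11.2 m/s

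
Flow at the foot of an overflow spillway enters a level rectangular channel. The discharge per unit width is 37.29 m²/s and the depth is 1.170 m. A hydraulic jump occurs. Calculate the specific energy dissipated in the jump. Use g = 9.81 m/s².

ΔE = 37.64 m

V₁ = q/y₁ = 37.29/1.170 = 31.87 m/s. Fr₁ = V₁/√(g·y₁) = 31.87/√(9.81×1.170) = 9.408.
Sequent-depth ratio: y₂/y₁ = ½[√(1 + 8Fr₁²) − 1] = ½[√709.02 − 1] = 12.81.
y₂ = 12.81 × 1.170 = 14.99 m.
V₂ = q/y₂ = 37.29/14.99 = 2.487 m/s. E₁ = y₁ + V₁²/2g = 52.94 m; E₂ = y₂ + V₂²/2g = 15.31 m. ΔE = E₁ − E₂ = 37.64 m.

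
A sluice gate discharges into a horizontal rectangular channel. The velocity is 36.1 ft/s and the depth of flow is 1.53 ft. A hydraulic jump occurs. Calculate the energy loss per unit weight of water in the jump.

ΔE = 10.9 ft

Fr₁ = V₁/√(g·y₁) = 36.1/√(32.2×1.53) = 5.14.
Bélanger equation: y₂/y₁ = ½[√(1 + 8Fr₁²) − 1] = ½[√212.6 − 1] = 6.79.
y₂ = 6.79 × 1.53 = 10.4 ft.
Head loss: ΔE = (y₂ − y₁)³/(4y₁y₂) = (10.4 − 1.53)³/(4×1.53×10.4) = 695/63.6 = 10.9 ft.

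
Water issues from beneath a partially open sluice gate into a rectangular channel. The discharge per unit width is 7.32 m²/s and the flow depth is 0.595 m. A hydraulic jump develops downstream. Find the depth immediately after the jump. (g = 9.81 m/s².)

y₂ = 4.00 m

V₁ = q/y₁ = 7.32/0.595 = 12.3 m/s. Fr₁ = V₁/√(g·y₁) = 12.3/√(9.81×0.595) = 5.09.
By Bélanger, y₂/y₁ = ½[√(1 + 8Fr₁²) − 1] = ½[√208.4 − 1] = 6.72.
y₂ = 6.72 × 0.595 = 4.00 m.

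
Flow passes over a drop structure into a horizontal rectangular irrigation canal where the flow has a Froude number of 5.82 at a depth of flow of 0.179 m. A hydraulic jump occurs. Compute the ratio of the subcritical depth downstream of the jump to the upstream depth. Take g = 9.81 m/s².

y₂/y₁ = 7.75

Fr₁ = 5.82 (given).
Bélanger equation: y₂/y₁ = ½[√(1 + 8Fr₁²) − 1] = ½[√272.0 − 1] = 7.75.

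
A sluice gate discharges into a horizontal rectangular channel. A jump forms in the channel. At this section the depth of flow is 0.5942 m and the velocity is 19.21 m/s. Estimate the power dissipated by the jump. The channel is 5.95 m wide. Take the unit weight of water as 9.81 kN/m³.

P = 8558 kW

Fr₁ = V₁/√(g·y₁) = 19.21/√(9.81×0.5942) = 7.957.
Conjugate-depth relation: y₂/y₁ = ½[√(1 + 8Fr₁²) − 1] = ½[√507.46 − 1] = 10.76.
y₂ = 10.76 × 0.5942 = 6.396 m.
q = V₁·y₁ = 19.21 × 0.5942 = 11.41 m²/s. V₂ = q/y₂ = 11.41/6.396 = 1.785 m/s. E₁ = y₁ + V₁²/2g = 19.40 m; E₂ = y₂ + V₂²/2g = 6.558 m. ΔE = E₁ − E₂ = 12.84 m.
Q = q·b = 11.41 × 5.95 = 67.92 m³/s. P = γ·Q·ΔE = 9.81 × 67.92 × 12.84 = 8558 kW.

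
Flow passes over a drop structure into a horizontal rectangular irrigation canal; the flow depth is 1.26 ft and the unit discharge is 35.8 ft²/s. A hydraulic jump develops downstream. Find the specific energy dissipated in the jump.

ΔE = 6.08 ft

V₁ = q/y₁ = 35.8/1.26 = 28.4 ft/s. Fr₁ = V₁/√(g·y₁) = 28.4/√(32.2×1.26) = 4.46.
Sequent-depth ratio: y₂/y₁ = ½[√(1 + 8Fr₁²) − 1] = ½[√160.2 − 1] = 5.83.
y₂ = 5.83 × 1.26 = 7.34 ft.
Head loss: ΔE = (y₂ − y₁)³/(4y₁y₂) = (7.34 − 1.26)³/(4×1.26×7.34) = 225/37.0 = 6.08 ft.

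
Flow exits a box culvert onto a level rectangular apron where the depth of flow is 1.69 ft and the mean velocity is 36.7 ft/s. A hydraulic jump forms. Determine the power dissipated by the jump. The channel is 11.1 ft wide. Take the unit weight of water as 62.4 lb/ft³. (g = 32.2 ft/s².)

Fr₁ = V₁/√(g·y₁) = 36.7/√(32.2×1.69) = 4.98.
Sequent-depth ratio: y₂/y₁ = ½[√(1 + 8Fr₁²) − 1] = ½[√199.0 − 1] = 6.55.
y₂ = 6.55 × 1.69 = 11.1 ft.
Head loss: ΔE = (y₂ − y₁)³/(4y₁y₂) = (11.1 − 1.69)³/(4×1.69×11.1) = 827/74.9 = 11.0 ft.
q = V₁·y₁ = 36.7 × 1.69 = 62.0 ft²/s. Q = q·b = 62.0 × 11.1 = 688 cfs. P = γ·Q·ΔE/550 = 62.4 × 688 × 11.0 / 550 = 862 hp.

P = 862 hp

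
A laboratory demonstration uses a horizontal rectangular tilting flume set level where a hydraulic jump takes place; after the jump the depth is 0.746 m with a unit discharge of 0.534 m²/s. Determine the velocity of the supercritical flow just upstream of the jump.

V₁ = 5.75 m/s

V₂ = q/y₂ = 0.534/0.746 = 0.716 m/s; Fr₂ = V₂/√(g·y₂) = 0.265.
Since the conjugate-depth ratio holds either way, y₁/y₂ = ½[√(1 + 8Fr₂²) − 1] = ½[√1.560 − 1] = 0.125.
y₁ = 0.125 × 0.746 = 0.0929 m.
V₁ = q/y₁ = 0.534/0.0929 = 5.75 m/s.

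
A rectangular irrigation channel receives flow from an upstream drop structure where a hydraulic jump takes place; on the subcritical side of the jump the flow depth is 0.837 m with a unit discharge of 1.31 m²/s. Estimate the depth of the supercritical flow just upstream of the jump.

y₁ = 0.352 m

V₂ = q/y₂ = 1.31/0.837 = 1.57 m/s; Fr₂ = V₂/√(g·y₂) = 0.546.
From the momentum equation (using Fr₂), y₁/y₂ = ½[√(1 + 8Fr₂²) − 1] = ½[√3.387 − 1] = 0.420.
y₁ = 0.420 × 0.837 = 0.352 m.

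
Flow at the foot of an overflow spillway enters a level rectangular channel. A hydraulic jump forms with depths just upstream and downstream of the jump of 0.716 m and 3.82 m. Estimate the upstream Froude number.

For a rectangular channel the momentum equation gives q² = ½·g·y₁·y₂·(y₁ + y₂) = ½×9.81×0.716×3.82×4.54 = 60.9.
q = √60.9 = 7.80 m²/s.
V₁ = q/y₁ = 10.9 m/s; Fr₁ = V₁/√(g·y₁) = 4.11.

Fr₁ = 4.11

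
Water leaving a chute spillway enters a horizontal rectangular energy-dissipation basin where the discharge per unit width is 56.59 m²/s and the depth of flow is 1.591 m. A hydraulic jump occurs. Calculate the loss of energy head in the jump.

V₁ = q/y₁ = 56.59/1.591 = 35.57 m/s. Fr₁ = V₁/√(g·y₁) = 35.57/√(9.81×1.591) = 9.003.
Sequent-depth ratio: y₂/y₁ = ½[√(1 + 8Fr₁²) − 1] = ½[√649.47 − 1] = 12.24.
y₂ = 12.24 × 1.591 = 19.48 m.
V₂ = q/y₂ = 56.59/19.48 = 2.905 m/s. E₁ = y₁ + V₁²/2g = 66.07 m; E₂ = y₂ + V₂²/2g = 19.91 m. ΔE = E₁ − E₂ = 46.17 m.

ΔE = 46.17 m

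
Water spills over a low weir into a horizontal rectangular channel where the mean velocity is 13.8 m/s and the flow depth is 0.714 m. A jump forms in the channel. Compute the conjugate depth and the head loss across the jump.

y₂ = 4.92 m; ΔE = 5.30 m

Fr₁ = V₁/√(g·y₁) = 13.8/√(9.81×0.714) = 5.21.
Sequent-depth ratio: y₂/y₁ = ½[√(1 + 8Fr₁²) − 1] = ½[√218.5 − 1] = 6.89.
y₂ = 6.89 × 0.714 = 4.92 m.
Head loss: ΔE = (y₂ − y₁)³/(4y₁y₂) = (4.92 − 0.714)³/(4×0.714×4.92) = 74.4/14.1 = 5.30 m.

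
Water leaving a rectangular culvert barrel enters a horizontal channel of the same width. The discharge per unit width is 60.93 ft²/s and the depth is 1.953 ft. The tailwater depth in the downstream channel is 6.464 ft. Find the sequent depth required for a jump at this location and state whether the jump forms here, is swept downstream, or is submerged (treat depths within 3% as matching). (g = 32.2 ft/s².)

V₁ = q/y₁ = 60.93/1.953 = 31.20 ft/s. Fr₁ = V₁/√(g·y₁) = 31.20/√(32.2×1.953) = 3.934.
Sequent-depth ratio: y₂/y₁ = ½[√(1 + 8Fr₁²) − 1] = ½[√124.82 − 1] = 5.086.
y₂ = 5.086 × 1.953 = 9.933 ft.
Tailwater y_tw = 6.464 ft: y_tw < y₂, so the jump is swept downstream.

y₂ = 9.933 ft; the jump is swept downstream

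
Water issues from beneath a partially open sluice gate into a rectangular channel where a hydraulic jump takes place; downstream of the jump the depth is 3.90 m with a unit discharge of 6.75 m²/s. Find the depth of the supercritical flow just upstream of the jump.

y₁ = 0.537 m

V₂ = q/y₂ = 6.75/3.90 = 1.73 m/s; Fr₂ = V₂/√(g·y₂) = 0.280.
From the momentum equation (using Fr₂), y₁/y₂ = ½[√(1 + 8Fr₂²) − 1] = ½[√1.626 − 1] = 0.138.
y₁ = 0.138 × 3.90 = 0.537 m.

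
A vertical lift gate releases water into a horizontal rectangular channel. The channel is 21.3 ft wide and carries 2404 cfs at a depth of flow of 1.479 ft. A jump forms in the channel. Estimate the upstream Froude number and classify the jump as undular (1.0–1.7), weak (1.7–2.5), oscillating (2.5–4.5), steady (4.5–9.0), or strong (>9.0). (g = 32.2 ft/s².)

Fr₁ = 11.06; strong jump

q = Q/b = 2404/21.3 = 112.9 ft²/s; V₁ = q/y₁ = 76.31 ft/s. Fr₁ = V₁/√(g·y₁) = 11.06.
Fr₁ = 11.06 lies in the strong range.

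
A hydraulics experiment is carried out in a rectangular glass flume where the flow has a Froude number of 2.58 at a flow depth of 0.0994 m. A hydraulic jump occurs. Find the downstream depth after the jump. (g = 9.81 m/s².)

y₂ = 0.316 m

Fr₁ = 2.58 (given).
Conjugate-depth relation: y₂/y₁ = ½[√(1 + 8Fr₁²) − 1] = ½[√54.25 − 1] = 3.18.
y₂ = 3.18 × 0.0994 = 0.316 m.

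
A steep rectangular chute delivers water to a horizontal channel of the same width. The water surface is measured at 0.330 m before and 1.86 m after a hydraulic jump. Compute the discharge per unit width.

For a rectangular channel the momentum equation gives q² = ½·g·y₁·y₂·(y₁ + y₂) = ½×9.81×0.330×1.86×2.19 = 6.59.
q = √6.59 = 2.57 m²/s.

q = 2.57 m²/s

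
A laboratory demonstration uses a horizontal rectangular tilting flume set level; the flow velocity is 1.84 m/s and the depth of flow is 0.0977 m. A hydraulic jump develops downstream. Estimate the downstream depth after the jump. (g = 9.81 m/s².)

y₂ = 0.215 m

Fr₁ = V₁/√(g·y₁) = 1.84/√(9.81×0.0977) = 1.88.
From the momentum equation for a rectangular channel, y₂/y₁ = ½[√(1 + 8Fr₁²) − 1] = ½[√29.26 − 1] = 2.20.
y₂ = 2.20 × 0.0977 = 0.215 m.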